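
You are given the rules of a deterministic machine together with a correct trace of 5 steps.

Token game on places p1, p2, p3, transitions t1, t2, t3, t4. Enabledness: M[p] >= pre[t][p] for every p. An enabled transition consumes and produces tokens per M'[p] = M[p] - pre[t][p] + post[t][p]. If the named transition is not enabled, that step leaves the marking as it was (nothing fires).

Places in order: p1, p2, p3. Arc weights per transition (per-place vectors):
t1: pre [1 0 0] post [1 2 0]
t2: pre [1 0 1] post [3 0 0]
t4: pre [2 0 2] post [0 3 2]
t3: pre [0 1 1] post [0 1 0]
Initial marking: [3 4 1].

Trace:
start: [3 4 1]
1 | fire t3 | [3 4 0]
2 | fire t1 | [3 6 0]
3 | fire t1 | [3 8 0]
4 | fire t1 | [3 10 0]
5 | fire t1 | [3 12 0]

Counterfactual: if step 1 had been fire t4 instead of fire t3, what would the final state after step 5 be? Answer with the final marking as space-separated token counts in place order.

3 12 1

(re-executing from step 1 with the substitution; state before step 1: [3 4 1])
1 | fire t4 | [3 4 1]
2 | fire t1 | [3 6 1]
3 | fire t1 | [3 8 1]
4 | fire t1 | [3 10 1]
5 | fire t1 | [3 12 1]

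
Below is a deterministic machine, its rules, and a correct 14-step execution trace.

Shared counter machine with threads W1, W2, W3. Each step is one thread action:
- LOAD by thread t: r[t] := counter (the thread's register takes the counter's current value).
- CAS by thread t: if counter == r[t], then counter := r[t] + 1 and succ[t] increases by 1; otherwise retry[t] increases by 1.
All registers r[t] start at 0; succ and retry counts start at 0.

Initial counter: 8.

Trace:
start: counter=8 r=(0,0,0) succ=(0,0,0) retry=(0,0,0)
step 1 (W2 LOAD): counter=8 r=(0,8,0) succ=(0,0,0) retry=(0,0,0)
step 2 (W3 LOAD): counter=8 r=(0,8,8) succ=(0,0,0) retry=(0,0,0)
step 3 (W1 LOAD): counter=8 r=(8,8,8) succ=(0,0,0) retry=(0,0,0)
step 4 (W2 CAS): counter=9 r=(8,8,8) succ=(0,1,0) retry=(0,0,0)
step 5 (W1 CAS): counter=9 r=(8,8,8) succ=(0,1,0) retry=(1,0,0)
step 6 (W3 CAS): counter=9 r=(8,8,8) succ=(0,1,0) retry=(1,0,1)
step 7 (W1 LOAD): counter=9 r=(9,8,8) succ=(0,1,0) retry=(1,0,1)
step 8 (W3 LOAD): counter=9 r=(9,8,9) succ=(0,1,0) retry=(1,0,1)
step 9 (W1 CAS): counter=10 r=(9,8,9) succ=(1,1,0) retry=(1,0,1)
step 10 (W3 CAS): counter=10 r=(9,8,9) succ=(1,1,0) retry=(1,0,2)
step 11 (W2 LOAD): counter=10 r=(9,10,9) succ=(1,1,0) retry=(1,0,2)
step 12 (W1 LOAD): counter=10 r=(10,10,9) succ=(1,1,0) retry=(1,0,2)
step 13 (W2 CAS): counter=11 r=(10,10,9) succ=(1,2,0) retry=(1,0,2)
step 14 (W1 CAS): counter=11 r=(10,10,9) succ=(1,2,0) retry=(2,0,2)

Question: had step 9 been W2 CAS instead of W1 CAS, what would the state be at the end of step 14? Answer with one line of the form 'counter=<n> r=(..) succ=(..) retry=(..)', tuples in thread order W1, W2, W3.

(re-executing from step 9 with the substitution; state before step 9: counter=9 r=(9,8,9) succ=(0,1,0) retry=(1,0,1))
step 9 (W2 CAS): counter=9 r=(9,8,9) succ=(0,1,0) retry=(1,1,1)
step 10 (W3 CAS): counter=10 r=(9,8,9) succ=(0,1,1) retry=(1,1,1)
step 11 (W2 LOAD): counter=10 r=(9,10,9) succ=(0,1,1) retry=(1,1,1)
step 12 (W1 LOAD): counter=10 r=(10,10,9) succ=(0,1,1) retry=(1,1,1)
step 13 (W2 CAS): counter=11 r=(10,10,9) succ=(0,2,1) retry=(1,1,1)
step 14 (W1 CAS): counter=11 r=(10,10,9) succ=(0,2,1) retry=(2,1,1)

counter=11 r=(10,10,9) succ=(0,2,1) retry=(2,1,1)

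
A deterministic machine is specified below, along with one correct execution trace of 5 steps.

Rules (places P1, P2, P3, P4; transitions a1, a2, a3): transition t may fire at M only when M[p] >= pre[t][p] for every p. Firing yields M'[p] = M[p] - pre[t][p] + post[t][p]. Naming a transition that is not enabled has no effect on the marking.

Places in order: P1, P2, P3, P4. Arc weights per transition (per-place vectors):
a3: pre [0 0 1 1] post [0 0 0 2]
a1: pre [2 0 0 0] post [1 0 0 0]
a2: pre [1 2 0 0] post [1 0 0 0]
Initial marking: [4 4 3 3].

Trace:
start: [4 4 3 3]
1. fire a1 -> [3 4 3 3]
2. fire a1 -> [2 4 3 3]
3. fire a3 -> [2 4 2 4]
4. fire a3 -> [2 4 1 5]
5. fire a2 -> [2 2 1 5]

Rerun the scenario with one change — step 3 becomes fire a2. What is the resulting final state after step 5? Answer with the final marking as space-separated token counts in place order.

(re-executing from step 3 with the substitution; state before step 3: [2 4 3 3])
3. fire a2 -> [2 2 3 3]
4. fire a3 -> [2 2 2 4]
5. fire a2 -> [2 0 2 4]

2 0 2 4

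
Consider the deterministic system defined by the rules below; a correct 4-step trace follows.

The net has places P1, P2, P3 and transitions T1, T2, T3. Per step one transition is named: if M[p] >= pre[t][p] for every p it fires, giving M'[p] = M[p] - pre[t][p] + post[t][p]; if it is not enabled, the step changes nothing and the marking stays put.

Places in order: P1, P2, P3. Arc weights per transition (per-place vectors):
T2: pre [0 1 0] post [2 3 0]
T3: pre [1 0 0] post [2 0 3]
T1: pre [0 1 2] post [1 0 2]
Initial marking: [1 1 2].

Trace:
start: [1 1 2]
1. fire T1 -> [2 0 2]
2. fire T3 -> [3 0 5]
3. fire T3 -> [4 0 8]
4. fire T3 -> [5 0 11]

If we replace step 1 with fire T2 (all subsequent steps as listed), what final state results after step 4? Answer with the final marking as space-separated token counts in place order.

(re-executing from step 1 with the substitution; state before step 1: [1 1 2])
1. fire T2 -> [3 3 2]
2. fire T3 -> [4 3 5]
3. fire T3 -> [5 3 8]
4. fire T3 -> [6 3 11]

6 3 11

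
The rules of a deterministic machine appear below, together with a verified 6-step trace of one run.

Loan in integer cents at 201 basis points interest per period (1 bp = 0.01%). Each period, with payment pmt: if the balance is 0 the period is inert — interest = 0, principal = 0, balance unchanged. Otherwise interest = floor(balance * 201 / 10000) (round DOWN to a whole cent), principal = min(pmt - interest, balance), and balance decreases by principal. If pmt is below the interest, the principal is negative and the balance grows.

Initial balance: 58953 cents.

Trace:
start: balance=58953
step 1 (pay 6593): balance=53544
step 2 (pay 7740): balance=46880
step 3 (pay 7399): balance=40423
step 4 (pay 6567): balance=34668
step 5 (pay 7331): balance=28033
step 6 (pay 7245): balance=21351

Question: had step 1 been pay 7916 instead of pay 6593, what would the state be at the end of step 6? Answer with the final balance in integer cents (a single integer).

(re-executing from step 1 with the substitution; state before step 1: balance=58953)
step 1 (pay 7916): balance=52221
step 2 (pay 7740): balance=45530
step 3 (pay 7399): balance=39046
step 4 (pay 6567): balance=33263
step 5 (pay 7331): balance=26600
step 6 (pay 7245): balance=19889

19889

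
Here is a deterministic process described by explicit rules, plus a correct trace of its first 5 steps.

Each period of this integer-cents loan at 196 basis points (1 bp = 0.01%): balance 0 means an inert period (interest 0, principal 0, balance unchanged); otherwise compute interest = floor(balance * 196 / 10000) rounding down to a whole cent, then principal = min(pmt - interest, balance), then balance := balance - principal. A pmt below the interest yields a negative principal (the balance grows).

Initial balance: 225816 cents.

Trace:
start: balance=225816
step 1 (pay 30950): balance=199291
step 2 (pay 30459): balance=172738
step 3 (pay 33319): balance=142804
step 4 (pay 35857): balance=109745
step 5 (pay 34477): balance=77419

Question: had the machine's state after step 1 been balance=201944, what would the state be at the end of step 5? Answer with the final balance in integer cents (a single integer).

80287

state after step 1 := balance=201944
step 2 (pay 30459): balance=175443
step 3 (pay 33319): balance=145562
step 4 (pay 35857): balance=112558
step 5 (pay 34477): balance=80287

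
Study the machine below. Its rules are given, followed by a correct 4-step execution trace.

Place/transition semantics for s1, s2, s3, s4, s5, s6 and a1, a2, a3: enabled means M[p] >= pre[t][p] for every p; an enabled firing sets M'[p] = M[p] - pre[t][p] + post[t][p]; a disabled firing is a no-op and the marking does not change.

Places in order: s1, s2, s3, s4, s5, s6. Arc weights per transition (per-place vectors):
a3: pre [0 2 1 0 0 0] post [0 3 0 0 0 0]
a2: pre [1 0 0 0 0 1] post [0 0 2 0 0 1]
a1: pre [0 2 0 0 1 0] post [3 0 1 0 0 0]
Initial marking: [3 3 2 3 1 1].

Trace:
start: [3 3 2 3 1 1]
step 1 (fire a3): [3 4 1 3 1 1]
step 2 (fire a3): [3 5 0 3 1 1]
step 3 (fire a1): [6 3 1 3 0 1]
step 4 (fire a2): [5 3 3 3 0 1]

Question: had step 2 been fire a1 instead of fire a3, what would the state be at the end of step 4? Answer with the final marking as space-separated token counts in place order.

5 2 4 3 0 1

(re-executing from step 2 with the substitution; state before step 2: [3 4 1 3 1 1])
step 2 (fire a1): [6 2 2 3 0 1]
step 3 (fire a1): [6 2 2 3 0 1]
step 4 (fire a2): [5 2 4 3 0 1]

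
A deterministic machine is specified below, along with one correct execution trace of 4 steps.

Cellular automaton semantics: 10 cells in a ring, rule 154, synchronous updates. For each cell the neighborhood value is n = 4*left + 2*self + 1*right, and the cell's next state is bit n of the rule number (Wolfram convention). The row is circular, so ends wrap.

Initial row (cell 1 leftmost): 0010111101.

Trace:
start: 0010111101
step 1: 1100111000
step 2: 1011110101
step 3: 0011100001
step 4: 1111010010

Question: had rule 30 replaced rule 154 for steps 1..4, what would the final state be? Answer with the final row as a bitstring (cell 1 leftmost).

1111001000

(re-executing steps 1..4 under rule 30; state before step 1: 0010111101)
step 1: 1110100001
step 2: 0000110011
step 3: 1001101110
step 4: 1111001000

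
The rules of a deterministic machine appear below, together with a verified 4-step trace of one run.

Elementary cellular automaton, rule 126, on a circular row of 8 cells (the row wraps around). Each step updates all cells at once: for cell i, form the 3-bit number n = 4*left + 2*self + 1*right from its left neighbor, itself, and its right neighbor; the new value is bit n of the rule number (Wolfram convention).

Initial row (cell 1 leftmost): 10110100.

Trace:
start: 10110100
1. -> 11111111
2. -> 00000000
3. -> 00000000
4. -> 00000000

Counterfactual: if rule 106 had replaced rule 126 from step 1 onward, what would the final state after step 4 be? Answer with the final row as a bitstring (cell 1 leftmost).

01101011

(re-executing steps 1..4 under rule 106; state before step 1: 10110100)
1. -> 01111001
2. -> 11001010
3. -> 11010101
4. -> 01101011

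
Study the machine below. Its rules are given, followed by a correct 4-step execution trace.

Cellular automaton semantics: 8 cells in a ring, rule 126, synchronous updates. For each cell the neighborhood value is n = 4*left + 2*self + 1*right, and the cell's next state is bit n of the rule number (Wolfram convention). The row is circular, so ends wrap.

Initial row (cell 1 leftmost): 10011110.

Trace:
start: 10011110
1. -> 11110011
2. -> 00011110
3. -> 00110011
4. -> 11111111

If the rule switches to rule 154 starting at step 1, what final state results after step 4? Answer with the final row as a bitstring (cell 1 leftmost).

11101001

(re-executing steps 1..4 under rule 154; state before step 1: 10011110)
1. -> 01111100
2. -> 11111010
3. -> 11110000
4. -> 11101001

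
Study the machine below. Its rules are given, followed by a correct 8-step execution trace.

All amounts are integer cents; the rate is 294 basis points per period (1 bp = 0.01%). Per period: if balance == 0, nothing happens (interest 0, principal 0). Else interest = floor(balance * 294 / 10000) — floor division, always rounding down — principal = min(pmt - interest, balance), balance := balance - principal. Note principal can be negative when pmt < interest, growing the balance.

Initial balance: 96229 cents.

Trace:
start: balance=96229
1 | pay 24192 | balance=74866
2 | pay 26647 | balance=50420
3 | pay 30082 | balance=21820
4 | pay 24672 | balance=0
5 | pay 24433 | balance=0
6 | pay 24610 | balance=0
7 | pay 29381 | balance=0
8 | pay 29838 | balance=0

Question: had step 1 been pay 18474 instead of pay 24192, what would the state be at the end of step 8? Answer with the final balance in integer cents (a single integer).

0

(re-executing from step 1 with the substitution; state before step 1: balance=96229)
1 | pay 18474 | balance=80584
2 | pay 26647 | balance=56306
3 | pay 30082 | balance=27879
4 | pay 24672 | balance=4026
5 | pay 24433 | balance=0
6 | pay 24610 | balance=0
7 | pay 29381 | balance=0
8 | pay 29838 | balance=0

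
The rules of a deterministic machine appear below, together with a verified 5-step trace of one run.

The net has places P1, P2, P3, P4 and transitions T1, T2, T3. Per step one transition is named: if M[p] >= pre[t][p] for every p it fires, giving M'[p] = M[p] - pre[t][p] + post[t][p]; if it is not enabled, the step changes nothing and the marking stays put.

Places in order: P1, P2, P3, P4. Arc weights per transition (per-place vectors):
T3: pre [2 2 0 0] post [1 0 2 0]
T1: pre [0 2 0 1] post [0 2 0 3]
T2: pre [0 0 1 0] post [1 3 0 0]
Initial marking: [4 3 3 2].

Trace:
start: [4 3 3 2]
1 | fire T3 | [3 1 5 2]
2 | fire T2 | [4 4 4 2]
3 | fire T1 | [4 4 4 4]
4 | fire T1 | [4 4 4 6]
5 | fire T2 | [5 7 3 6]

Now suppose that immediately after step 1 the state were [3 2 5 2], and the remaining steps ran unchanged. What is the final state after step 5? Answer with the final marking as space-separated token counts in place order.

5 8 3 6

state after step 1 := [3 2 5 2]
2 | fire T2 | [4 5 4 2]
3 | fire T1 | [4 5 4 4]
4 | fire T1 | [4 5 4 6]
5 | fire T2 | [5 8 3 6]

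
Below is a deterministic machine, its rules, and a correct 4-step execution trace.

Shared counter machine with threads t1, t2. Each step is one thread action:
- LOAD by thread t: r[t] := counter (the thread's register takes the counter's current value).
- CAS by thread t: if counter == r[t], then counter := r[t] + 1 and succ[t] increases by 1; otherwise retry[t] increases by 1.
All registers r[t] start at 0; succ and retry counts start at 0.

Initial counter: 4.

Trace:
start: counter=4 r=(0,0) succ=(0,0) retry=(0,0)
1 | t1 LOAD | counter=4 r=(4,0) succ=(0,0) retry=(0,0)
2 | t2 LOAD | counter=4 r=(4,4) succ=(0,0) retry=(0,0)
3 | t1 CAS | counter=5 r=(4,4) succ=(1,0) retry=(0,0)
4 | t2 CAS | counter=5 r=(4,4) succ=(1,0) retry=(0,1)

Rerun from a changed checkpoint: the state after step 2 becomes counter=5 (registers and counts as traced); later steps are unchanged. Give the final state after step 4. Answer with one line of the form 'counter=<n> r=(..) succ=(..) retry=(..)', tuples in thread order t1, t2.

counter=5 r=(4,4) succ=(0,0) retry=(1,1)

state after step 2 := counter=5 r=(4,4) succ=(0,0) retry=(0,0)
3 | t1 CAS | counter=5 r=(4,4) succ=(0,0) retry=(1,0)
4 | t2 CAS | counter=5 r=(4,4) succ=(0,0) retry=(1,1)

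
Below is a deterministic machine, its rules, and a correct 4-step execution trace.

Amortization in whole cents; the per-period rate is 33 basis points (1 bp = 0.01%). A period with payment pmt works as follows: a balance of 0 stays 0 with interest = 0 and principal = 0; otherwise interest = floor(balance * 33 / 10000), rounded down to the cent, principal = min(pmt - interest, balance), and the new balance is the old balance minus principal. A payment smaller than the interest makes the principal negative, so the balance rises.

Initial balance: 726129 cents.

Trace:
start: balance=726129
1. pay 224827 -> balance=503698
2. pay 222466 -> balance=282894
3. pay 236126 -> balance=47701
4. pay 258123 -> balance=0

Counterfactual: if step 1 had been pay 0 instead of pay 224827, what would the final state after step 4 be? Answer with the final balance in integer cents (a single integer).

(re-executing from step 1 with the substitution; state before step 1: balance=726129)
1. pay 0 -> balance=728525
2. pay 222466 -> balance=508463
3. pay 236126 -> balance=274014
4. pay 258123 -> balance=16795

16795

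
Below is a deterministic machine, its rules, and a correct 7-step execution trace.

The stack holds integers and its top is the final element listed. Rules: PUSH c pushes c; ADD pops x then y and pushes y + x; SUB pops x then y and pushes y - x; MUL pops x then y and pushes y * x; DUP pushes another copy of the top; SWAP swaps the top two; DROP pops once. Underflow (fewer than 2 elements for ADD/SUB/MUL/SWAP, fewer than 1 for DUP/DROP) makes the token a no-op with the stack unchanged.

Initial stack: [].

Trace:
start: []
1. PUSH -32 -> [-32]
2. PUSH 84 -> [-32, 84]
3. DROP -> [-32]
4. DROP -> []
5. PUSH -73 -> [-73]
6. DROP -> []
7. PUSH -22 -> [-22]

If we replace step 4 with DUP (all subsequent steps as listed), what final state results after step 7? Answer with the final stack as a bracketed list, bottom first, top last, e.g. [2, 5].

(re-executing from step 4 with the substitution; state before step 4: [-32])
4. DUP -> [-32, -32]
5. PUSH -73 -> [-32, -32, -73]
6. DROP -> [-32, -32]
7. PUSH -22 -> [-32, -32, -22]

[-32, -32, -22]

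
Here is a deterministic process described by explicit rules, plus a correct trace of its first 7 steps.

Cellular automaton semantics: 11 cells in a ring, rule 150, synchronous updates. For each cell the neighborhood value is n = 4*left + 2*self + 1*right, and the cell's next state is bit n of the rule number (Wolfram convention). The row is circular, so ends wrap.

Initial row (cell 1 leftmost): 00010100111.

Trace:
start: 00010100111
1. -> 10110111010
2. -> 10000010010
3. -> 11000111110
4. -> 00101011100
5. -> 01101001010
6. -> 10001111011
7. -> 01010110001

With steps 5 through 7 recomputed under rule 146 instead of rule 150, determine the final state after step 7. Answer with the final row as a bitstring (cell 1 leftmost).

(re-executing steps 5..7 under rule 146; state before step 5: 00101011100)
5. -> 01000001010
6. -> 10100010001
7. -> 00010101010

00010101010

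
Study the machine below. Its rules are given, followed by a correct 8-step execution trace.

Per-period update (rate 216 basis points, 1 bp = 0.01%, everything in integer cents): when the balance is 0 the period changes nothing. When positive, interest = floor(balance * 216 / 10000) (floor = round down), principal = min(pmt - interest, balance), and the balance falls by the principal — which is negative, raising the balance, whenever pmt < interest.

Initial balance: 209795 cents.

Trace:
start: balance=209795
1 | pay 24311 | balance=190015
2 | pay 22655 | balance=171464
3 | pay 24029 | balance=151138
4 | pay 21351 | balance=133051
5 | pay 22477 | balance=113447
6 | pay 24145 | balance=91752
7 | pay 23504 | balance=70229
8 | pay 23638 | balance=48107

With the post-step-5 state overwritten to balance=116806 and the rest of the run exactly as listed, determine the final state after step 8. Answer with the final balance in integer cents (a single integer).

51689

state after step 5 := balance=116806
6 | pay 24145 | balance=95184
7 | pay 23504 | balance=73735
8 | pay 23638 | balance=51689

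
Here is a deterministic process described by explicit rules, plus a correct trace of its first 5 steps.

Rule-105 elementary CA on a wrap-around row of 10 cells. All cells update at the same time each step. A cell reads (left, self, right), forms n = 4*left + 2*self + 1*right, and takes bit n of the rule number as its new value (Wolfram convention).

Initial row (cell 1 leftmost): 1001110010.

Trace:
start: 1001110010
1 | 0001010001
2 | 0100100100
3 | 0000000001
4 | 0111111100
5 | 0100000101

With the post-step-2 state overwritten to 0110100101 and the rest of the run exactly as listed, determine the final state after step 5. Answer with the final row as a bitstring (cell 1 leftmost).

1000111001

state after step 2 := 0110100101
3 | 1111000010
4 | 1001011001
5 | 1000111001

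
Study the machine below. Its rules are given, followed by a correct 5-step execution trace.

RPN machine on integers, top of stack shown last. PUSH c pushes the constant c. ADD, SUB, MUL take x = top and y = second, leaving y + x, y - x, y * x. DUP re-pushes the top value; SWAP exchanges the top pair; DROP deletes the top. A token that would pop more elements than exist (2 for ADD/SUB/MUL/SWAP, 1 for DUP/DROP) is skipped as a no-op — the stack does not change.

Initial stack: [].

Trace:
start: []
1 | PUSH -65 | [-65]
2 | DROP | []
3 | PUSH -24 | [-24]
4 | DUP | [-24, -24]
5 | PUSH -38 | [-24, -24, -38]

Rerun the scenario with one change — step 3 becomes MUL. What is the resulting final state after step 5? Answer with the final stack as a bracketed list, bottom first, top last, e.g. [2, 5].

[-38]

(re-executing from step 3 with the substitution; state before step 3: [])
3 | MUL | []
4 | DUP | []
5 | PUSH -38 | [-38]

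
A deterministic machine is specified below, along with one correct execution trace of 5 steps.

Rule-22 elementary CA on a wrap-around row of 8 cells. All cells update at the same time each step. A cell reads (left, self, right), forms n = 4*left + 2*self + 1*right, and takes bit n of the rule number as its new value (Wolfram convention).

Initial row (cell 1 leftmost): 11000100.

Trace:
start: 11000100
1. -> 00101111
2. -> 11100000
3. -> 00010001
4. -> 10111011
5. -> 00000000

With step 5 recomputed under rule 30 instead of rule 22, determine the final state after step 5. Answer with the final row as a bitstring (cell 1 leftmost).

00100010

(re-executing step 5 under rule 30; state before step 5: 10111011)
5. -> 00100010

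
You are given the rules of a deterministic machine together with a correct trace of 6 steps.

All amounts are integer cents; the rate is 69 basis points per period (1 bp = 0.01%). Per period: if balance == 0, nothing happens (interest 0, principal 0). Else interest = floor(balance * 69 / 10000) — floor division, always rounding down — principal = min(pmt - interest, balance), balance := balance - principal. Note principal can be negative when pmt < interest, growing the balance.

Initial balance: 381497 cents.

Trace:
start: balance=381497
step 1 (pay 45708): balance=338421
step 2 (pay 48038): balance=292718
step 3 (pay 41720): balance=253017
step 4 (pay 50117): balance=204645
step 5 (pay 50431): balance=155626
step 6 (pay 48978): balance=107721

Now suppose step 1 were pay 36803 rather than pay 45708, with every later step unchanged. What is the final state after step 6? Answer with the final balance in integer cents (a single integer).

(re-executing from step 1 with the substitution; state before step 1: balance=381497)
step 1 (pay 36803): balance=347326
step 2 (pay 48038): balance=301684
step 3 (pay 41720): balance=262045
step 4 (pay 50117): balance=213736
step 5 (pay 50431): balance=164779
step 6 (pay 48978): balance=116937

116937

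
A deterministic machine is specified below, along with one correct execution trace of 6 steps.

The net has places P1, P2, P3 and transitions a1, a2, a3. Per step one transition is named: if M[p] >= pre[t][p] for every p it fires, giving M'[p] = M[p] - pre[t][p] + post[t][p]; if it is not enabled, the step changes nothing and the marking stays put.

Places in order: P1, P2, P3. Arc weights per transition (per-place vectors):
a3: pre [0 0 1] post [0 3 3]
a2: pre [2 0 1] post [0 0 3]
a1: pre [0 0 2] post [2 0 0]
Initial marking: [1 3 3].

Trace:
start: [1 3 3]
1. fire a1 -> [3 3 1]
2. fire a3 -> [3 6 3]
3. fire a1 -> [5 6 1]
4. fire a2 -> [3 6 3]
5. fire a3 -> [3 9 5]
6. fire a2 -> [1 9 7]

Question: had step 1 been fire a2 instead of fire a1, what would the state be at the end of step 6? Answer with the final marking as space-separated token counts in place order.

(re-executing from step 1 with the substitution; state before step 1: [1 3 3])
1. fire a2 -> [1 3 3]
2. fire a3 -> [1 6 5]
3. fire a1 -> [3 6 3]
4. fire a2 -> [1 6 5]
5. fire a3 -> [1 9 7]
6. fire a2 -> [1 9 7]

1 9 7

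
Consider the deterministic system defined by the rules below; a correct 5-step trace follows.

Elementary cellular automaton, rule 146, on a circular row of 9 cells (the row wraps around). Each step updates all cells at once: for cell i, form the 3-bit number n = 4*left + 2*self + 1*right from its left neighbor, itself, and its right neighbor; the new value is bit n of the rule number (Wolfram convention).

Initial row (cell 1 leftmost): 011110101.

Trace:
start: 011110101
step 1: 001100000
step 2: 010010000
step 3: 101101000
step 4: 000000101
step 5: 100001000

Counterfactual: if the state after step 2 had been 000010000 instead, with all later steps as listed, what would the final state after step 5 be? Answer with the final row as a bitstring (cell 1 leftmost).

010101010

state after step 2 := 000010000
step 3: 000101000
step 4: 001000100
step 5: 010101010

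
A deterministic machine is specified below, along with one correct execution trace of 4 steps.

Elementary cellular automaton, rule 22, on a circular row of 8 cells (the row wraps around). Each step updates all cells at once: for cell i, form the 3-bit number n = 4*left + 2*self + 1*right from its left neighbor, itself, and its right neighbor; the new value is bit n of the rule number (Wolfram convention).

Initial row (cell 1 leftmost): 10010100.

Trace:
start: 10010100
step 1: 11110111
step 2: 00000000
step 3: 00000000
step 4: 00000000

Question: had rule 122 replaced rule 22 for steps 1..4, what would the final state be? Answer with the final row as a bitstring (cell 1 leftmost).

00110110

(re-executing steps 1..4 under rule 122; state before step 1: 10010100)
step 1: 01101011
step 2: 11110111
step 3: 00011100
step 4: 00110110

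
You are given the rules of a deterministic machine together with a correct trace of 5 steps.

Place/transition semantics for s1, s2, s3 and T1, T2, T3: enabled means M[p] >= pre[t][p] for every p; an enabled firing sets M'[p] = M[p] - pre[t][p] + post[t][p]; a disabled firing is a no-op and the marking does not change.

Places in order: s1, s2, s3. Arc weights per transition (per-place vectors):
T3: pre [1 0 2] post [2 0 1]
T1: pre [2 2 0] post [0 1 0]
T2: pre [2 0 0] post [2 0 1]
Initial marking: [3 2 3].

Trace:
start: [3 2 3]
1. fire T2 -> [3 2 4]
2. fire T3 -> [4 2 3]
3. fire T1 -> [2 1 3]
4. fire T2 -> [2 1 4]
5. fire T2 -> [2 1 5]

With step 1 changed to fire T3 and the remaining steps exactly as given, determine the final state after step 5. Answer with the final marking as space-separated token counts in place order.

(re-executing from step 1 with the substitution; state before step 1: [3 2 3])
1. fire T3 -> [4 2 2]
2. fire T3 -> [5 2 1]
3. fire T1 -> [3 1 1]
4. fire T2 -> [3 1 2]
5. fire T2 -> [3 1 3]

3 1 3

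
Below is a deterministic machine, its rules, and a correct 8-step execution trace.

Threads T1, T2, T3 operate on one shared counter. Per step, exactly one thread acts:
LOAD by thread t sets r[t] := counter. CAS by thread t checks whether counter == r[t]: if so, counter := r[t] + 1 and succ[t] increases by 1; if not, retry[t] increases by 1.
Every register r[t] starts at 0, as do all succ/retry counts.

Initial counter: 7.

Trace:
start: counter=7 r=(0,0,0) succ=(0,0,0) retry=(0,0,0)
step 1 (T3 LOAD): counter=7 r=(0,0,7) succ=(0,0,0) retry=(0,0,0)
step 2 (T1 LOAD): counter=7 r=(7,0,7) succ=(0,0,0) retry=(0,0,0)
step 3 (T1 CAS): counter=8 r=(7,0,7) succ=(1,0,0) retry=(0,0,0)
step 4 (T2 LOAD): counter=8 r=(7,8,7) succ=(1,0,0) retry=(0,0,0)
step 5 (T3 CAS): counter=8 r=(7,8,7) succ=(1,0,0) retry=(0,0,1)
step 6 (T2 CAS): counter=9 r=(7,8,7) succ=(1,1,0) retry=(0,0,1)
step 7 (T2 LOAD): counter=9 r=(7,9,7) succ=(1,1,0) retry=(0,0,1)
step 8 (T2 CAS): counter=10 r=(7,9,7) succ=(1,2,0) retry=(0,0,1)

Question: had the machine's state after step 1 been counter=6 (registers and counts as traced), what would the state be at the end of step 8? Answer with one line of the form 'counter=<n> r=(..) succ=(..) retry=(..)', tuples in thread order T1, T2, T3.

counter=9 r=(6,8,7) succ=(1,1,1) retry=(0,1,0)

state after step 1 := counter=6 r=(0,0,7) succ=(0,0,0) retry=(0,0,0)
step 2 (T1 LOAD): counter=6 r=(6,0,7) succ=(0,0,0) retry=(0,0,0)
step 3 (T1 CAS): counter=7 r=(6,0,7) succ=(1,0,0) retry=(0,0,0)
step 4 (T2 LOAD): counter=7 r=(6,7,7) succ=(1,0,0) retry=(0,0,0)
step 5 (T3 CAS): counter=8 r=(6,7,7) succ=(1,0,1) retry=(0,0,0)
step 6 (T2 CAS): counter=8 r=(6,7,7) succ=(1,0,1) retry=(0,1,0)
step 7 (T2 LOAD): counter=8 r=(6,8,7) succ=(1,0,1) retry=(0,1,0)
step 8 (T2 CAS): counter=9 r=(6,8,7) succ=(1,1,1) retry=(0,1,0)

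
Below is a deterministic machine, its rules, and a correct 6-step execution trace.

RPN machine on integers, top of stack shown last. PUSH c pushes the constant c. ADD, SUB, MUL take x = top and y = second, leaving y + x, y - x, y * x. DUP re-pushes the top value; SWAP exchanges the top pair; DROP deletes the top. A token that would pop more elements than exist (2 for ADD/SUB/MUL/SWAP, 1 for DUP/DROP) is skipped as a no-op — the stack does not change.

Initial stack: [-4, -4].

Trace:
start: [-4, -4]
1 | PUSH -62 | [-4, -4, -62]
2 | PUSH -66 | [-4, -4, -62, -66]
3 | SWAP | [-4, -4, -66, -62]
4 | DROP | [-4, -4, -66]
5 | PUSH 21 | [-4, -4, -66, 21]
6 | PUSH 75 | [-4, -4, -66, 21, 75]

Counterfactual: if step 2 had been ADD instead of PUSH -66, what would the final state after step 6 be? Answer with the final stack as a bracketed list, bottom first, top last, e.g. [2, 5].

(re-executing from step 2 with the substitution; state before step 2: [-4, -4, -62])
2 | ADD | [-4, -66]
3 | SWAP | [-66, -4]
4 | DROP | [-66]
5 | PUSH 21 | [-66, 21]
6 | PUSH 75 | [-66, 21, 75]

[-66, 21, 75]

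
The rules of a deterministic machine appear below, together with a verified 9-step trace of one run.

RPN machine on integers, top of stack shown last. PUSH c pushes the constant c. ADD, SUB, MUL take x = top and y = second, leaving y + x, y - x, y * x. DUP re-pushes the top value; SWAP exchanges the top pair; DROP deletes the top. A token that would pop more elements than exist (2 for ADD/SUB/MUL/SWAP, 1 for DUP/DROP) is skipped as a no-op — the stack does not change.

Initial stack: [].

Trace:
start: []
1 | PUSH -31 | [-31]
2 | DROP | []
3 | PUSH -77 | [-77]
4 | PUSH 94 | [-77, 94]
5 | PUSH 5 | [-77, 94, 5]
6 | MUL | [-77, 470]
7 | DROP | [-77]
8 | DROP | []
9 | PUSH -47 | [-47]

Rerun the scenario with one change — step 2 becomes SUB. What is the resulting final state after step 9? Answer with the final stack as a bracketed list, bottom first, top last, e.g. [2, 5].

[-31, -47]

(re-executing from step 2 with the substitution; state before step 2: [-31])
2 | SUB | [-31]
3 | PUSH -77 | [-31, -77]
4 | PUSH 94 | [-31, -77, 94]
5 | PUSH 5 | [-31, -77, 94, 5]
6 | MUL | [-31, -77, 470]
7 | DROP | [-31, -77]
8 | DROP | [-31]
9 | PUSH -47 | [-31, -47]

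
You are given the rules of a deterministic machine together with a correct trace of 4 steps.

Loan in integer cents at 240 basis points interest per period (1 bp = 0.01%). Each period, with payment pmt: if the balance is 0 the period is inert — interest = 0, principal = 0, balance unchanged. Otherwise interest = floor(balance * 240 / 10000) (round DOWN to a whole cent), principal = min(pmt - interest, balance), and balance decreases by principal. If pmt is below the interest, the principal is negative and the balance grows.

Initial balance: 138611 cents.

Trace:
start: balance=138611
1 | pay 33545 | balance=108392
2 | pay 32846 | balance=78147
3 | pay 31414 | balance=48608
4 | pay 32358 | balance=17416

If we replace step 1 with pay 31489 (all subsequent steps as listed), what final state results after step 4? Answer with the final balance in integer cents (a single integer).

19624

(re-executing from step 1 with the substitution; state before step 1: balance=138611)
1 | pay 31489 | balance=110448
2 | pay 32846 | balance=80252
3 | pay 31414 | balance=50764
4 | pay 32358 | balance=19624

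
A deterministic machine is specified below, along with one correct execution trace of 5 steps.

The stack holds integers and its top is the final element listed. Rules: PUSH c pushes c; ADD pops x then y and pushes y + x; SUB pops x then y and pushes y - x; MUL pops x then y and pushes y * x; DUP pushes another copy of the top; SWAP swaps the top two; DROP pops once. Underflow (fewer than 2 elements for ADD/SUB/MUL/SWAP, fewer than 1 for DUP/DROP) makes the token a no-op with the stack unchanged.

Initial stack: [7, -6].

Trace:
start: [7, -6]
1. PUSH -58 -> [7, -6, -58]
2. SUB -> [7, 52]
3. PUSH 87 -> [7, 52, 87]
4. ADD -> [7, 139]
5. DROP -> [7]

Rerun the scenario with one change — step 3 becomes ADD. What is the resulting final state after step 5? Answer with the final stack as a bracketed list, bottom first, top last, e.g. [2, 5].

(re-executing from step 3 with the substitution; state before step 3: [7, 52])
3. ADD -> [59]
4. ADD -> [59]
5. DROP -> []

[]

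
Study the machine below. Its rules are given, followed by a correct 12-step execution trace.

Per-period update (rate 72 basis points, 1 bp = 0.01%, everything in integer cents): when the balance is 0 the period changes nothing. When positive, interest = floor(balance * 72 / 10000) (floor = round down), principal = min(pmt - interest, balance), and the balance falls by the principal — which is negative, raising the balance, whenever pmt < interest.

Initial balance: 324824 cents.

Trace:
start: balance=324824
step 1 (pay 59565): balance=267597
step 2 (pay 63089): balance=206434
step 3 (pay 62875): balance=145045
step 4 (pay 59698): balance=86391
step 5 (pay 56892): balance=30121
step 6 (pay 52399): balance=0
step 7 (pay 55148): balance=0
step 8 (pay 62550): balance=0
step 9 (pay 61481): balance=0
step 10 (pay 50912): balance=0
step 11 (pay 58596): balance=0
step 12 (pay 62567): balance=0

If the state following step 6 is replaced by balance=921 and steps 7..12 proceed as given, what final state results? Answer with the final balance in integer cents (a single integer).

0

state after step 6 := balance=921
step 7 (pay 55148): balance=0
step 8 (pay 62550): balance=0
step 9 (pay 61481): balance=0
step 10 (pay 50912): balance=0
step 11 (pay 58596): balance=0
step 12 (pay 62567): balance=0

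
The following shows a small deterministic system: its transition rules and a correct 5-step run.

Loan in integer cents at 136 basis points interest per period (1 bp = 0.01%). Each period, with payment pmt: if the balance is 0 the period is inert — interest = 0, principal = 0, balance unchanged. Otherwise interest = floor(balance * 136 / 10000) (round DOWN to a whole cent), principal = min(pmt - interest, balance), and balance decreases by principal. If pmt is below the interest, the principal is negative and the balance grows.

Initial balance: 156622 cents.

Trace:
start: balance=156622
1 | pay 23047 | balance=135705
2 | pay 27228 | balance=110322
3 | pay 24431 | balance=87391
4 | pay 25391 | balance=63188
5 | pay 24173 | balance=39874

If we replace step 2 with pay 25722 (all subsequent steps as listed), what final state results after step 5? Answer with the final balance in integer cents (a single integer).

41442

(re-executing from step 2 with the substitution; state before step 2: balance=135705)
2 | pay 25722 | balance=111828
3 | pay 24431 | balance=88917
4 | pay 25391 | balance=64735
5 | pay 24173 | balance=41442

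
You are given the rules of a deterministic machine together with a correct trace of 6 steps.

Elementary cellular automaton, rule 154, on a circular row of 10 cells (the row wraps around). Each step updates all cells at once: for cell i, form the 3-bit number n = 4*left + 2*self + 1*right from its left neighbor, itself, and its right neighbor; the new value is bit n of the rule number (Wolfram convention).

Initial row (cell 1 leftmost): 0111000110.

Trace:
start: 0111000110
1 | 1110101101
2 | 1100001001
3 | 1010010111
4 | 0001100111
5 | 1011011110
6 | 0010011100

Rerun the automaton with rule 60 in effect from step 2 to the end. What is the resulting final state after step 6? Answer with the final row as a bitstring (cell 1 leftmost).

1010111100

(re-executing steps 2..6 under rule 60; state before step 2: 1110101101)
2 | 0001111011
3 | 1001000110
4 | 1101100101
5 | 0011010111
6 | 1010111100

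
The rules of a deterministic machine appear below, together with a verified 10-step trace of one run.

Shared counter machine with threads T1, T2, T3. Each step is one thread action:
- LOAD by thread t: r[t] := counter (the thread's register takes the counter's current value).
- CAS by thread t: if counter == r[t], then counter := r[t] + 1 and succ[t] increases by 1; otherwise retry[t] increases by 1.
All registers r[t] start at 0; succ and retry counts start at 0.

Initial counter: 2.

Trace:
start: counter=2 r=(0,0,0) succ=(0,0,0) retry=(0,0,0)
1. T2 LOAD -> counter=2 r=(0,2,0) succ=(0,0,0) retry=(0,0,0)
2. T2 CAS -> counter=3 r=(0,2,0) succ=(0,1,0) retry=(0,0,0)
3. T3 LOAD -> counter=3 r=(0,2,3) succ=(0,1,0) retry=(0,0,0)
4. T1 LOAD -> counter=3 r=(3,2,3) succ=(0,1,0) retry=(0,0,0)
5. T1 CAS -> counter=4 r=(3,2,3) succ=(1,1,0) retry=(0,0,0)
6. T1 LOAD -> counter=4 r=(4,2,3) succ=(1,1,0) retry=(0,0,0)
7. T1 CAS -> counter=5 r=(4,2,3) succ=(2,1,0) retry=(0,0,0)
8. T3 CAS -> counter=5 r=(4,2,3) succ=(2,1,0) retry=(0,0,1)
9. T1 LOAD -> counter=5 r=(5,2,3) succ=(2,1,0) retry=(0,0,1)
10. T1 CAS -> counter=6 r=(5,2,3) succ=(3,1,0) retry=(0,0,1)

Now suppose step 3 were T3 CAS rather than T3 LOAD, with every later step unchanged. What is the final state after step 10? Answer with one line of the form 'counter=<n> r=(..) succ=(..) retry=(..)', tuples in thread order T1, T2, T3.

counter=6 r=(5,2,0) succ=(3,1,0) retry=(0,0,2)

(re-executing from step 3 with the substitution; state before step 3: counter=3 r=(0,2,0) succ=(0,1,0) retry=(0,0,0))
3. T3 CAS -> counter=3 r=(0,2,0) succ=(0,1,0) retry=(0,0,1)
4. T1 LOAD -> counter=3 r=(3,2,0) succ=(0,1,0) retry=(0,0,1)
5. T1 CAS -> counter=4 r=(3,2,0) succ=(1,1,0) retry=(0,0,1)
6. T1 LOAD -> counter=4 r=(4,2,0) succ=(1,1,0) retry=(0,0,1)
7. T1 CAS -> counter=5 r=(4,2,0) succ=(2,1,0) retry=(0,0,1)
8. T3 CAS -> counter=5 r=(4,2,0) succ=(2,1,0) retry=(0,0,2)
9. T1 LOAD -> counter=5 r=(5,2,0) succ=(2,1,0) retry=(0,0,2)
10. T1 CAS -> counter=6 r=(5,2,0) succ=(3,1,0) retry=(0,0,2)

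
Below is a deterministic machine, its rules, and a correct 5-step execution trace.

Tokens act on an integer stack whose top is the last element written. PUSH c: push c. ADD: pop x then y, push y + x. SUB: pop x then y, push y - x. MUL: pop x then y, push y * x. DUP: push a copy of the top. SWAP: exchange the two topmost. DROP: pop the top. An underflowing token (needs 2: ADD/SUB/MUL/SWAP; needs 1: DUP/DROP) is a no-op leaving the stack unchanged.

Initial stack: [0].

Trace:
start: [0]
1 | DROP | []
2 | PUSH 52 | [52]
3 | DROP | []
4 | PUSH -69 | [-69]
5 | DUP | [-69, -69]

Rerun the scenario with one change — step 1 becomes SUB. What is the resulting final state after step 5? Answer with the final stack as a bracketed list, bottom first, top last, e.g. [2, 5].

[0, -69, -69]

(re-executing from step 1 with the substitution; state before step 1: [0])
1 | SUB | [0]
2 | PUSH 52 | [0, 52]
3 | DROP | [0]
4 | PUSH -69 | [0, -69]
5 | DUP | [0, -69, -69]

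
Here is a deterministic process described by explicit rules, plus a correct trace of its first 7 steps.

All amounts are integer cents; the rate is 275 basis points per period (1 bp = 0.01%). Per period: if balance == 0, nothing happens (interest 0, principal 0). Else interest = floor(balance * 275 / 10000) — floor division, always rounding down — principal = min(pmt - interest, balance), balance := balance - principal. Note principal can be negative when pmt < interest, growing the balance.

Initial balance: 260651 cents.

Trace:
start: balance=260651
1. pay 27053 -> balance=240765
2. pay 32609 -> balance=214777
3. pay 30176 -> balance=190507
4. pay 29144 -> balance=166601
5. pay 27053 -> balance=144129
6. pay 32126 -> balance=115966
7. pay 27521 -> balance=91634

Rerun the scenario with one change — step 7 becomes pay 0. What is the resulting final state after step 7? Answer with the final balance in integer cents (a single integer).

(re-executing from step 7 with the substitution; state before step 7: balance=115966)
7. pay 0 -> balance=119155

119155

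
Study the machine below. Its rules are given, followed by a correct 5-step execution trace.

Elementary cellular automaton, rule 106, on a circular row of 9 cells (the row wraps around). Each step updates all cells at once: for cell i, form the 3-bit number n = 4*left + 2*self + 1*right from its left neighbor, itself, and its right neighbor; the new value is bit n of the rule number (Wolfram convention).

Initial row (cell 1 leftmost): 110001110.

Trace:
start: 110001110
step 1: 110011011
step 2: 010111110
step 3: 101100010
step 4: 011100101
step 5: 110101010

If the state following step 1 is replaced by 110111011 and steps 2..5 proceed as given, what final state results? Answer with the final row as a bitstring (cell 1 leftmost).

state after step 1 := 110111011
step 2: 011101110
step 3: 110111010
step 4: 111101101
step 5: 000111111

000111111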